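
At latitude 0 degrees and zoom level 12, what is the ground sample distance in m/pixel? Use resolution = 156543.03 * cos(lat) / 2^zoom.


res = 156543.03 * cos(0) / 2^12 = 156543.03 * 1.0 / 4096 = 38.22 m/pixel

38.22 m/pixel


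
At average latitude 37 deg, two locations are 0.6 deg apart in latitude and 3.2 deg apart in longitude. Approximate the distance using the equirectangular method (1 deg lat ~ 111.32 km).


dlat_km = 0.6 * 111.32 = 66.792
dlon_km = 3.2 * 111.32 * cos(37) ≈ 284.493
dist = sqrt(66.792^2 + 284.493^2) ≈ 292.2 km

292.2 km


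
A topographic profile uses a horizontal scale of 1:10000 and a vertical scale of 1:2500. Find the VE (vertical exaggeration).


VE = horizontal_scale / vertical_scale = 10000 / 2500 = 4.0

4.0x


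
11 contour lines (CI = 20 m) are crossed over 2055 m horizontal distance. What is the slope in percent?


elevation change = 11 * 20 = 220 m
slope = 220 / 2055 * 100 = 10.7%

10.7%


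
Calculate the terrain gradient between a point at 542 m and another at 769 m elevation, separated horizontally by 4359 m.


gradient = (769 - 542) / 4359 = 227 / 4359 = 0.0521

0.0521


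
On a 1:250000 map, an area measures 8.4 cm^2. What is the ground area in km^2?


ground_area = 8.4 * (250000/100)^2 = 52500000.0 m^2 = 52.5 km^2

52.5 km^2


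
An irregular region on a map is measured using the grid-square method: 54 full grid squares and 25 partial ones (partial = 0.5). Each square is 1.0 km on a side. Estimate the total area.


effective squares = 54 + 25 * 0.5 = 66.5
area = 66.5 * 1.0 = 66.5 km^2

66.5 km^2


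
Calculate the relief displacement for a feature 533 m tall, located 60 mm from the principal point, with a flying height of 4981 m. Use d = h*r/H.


d = h * r / H = 533 * 60 / 4981 = 6.42 mm

6.42 mm


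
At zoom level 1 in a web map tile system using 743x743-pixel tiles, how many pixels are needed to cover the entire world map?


tiles per axis = 2^1 = 2
total tiles = 2^2 = 4
pixels per axis = 2 * 743 = 1486
total pixels = 1486^2 = 2208196

2208196 pixels


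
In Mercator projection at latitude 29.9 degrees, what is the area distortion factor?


area_distortion = 1/cos^2(29.9) = 1.331

1.331


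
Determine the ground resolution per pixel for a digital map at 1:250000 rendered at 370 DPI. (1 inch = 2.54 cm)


pixel_cm = 2.54 / 370 ≈ 0.006865 cm
ground = pixel_cm * 250000 / 100 = 2.54 * 250000 / (370 * 100) = 635000 / 37000 ≈ 17.16 m

17.16 m


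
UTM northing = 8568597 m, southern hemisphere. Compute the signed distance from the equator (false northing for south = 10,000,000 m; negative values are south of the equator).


For southern: actual = 8568597 - 10000000 = -1431403 m

-1431403 m


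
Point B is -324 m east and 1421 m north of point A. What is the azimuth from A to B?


az = atan2(-324, 1421) = -12.8 deg
adjusted to 0-360: 347.2 degrees

347.2 degrees


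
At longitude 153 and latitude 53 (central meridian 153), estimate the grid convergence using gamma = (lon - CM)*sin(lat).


gamma = (153 - 153) * sin(53) = 0 * 0.798636 = 0.0 degrees

0.0 degrees


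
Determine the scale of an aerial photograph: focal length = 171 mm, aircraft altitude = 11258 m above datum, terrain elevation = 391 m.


scale = f / (H - h) = 171 mm / 10867 m = 171 / 10867000 = 1:63550

1:63550


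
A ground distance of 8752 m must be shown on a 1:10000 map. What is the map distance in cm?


map_cm = 8752 * 100 / 10000 = 87.52 cm

87.52 cm


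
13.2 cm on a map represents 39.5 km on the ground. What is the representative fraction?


ground = 39.5 km = 3950000 cm; RF denominator = ground / map = 3950000 / 13.2 ≈ 299242; RF = 1:299242

1:299242


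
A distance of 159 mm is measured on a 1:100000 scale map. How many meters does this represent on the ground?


ground = 159 mm * 100000 / 1000 = 15900.0 m

15900.0 m


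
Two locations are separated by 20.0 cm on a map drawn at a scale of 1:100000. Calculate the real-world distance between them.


ground = 20.0 cm * 100000 / 100 = 20000.0 m = 20.0 km

20.0 km


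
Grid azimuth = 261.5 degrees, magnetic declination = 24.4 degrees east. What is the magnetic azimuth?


magnetic azimuth = grid azimuth - declination (east +ve)
mag_az = 261.5 - 24.4 = 237.1 degrees

237.1 degrees


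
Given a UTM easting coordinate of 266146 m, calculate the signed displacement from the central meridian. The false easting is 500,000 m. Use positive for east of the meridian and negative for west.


displacement = 266146 - 500000 = -233854 m

-233854 m


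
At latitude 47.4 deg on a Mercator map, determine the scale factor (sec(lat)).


SF = 1 / cos(47.4) = 1 / 0.676876 = 1.477

1.477


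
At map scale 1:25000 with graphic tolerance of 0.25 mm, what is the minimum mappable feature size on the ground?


ground = 0.25 mm * 25000 / 1000 = 6.25 m

6.25 m


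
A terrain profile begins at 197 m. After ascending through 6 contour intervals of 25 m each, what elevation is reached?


elevation = 197 + 6 * 25 = 347 m

347 m


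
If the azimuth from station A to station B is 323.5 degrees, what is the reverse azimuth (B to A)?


back azimuth = (323.5 + 180) mod 360 = 143.5 degrees

143.5 degrees


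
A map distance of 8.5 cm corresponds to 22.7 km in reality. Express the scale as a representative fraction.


ground = 22.7 km = 2270000 cm; RF denominator = ground / map = 2270000 / 8.5 ≈ 267059; RF = 1:267059

1:267059


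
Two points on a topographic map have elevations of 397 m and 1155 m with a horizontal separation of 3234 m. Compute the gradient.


gradient = (1155 - 397) / 3234 = 758 / 3234 = 0.2344

0.2344


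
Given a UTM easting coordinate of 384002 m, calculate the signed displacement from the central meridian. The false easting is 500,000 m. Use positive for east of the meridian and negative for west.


displacement = 384002 - 500000 = -115998 m

-115998 m


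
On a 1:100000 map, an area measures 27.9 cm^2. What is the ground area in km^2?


ground_area = 27.9 * (100000/100)^2 = 27900000.0 m^2 = 27.9 km^2

27.9 km^2


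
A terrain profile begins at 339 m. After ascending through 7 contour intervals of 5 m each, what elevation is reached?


elevation = 339 + 7 * 5 = 374 m

374 m


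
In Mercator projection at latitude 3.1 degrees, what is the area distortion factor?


area_distortion = 1/cos^2(3.1) = 1.003

1.003


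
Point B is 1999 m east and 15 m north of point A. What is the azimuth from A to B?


az = atan2(1999, 15) = 89.6 deg
adjusted to 0-360: 89.6 degrees

89.6 degrees


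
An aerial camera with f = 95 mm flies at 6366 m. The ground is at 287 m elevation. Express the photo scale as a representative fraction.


scale = f / (H - h) = 95 mm / 6079 m = 95 / 6079000 = 1:63989

1:63989


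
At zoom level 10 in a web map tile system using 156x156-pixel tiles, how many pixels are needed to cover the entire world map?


tiles per axis = 2^10 = 1024
total tiles = 1024^2 = 1048576
pixels per axis = 1024 * 156 = 159744
total pixels = 159744^2 = 25518145536

25518145536 pixels


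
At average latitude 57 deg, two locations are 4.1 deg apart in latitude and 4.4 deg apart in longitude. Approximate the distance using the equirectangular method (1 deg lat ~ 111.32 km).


dlat_km = 4.1 * 111.32 = 456.412
dlon_km = 4.4 * 111.32 * cos(57) ≈ 266.769
dist = sqrt(456.412^2 + 266.769^2) ≈ 528.7 km

528.7 km


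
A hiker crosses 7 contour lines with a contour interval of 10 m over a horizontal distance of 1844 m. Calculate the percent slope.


elevation change = 7 * 10 = 70 m
slope = 70 / 1844 * 100 = 3.8%

3.8%


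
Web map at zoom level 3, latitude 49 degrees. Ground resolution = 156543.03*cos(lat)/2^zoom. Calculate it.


res = 156543.03 * cos(49) / 2^3 = 156543.03 * 0.65605903 / 8 = 12837.68 m/pixel

12837.68 m/pixel


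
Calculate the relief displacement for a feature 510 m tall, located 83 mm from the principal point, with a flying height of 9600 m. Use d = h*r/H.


d = h * r / H = 510 * 83 / 9600 = 4.41 mm

4.41 mm


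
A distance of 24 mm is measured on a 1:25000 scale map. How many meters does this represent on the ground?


ground = 24 mm * 25000 / 1000 = 600.0 m

600.0 m


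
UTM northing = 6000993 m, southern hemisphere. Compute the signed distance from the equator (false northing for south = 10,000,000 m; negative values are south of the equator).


For southern: actual = 6000993 - 10000000 = -3999007 m

-3999007 m


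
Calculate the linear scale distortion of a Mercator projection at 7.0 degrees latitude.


SF = 1 / cos(7.0) = 1 / 0.992546 = 1.008

1.008


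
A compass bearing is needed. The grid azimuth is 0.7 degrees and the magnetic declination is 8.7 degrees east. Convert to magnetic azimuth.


magnetic azimuth = grid azimuth - declination (east +ve)
mag_az = 0.7 - 8.7 = 352.0 degrees

352.0 degrees


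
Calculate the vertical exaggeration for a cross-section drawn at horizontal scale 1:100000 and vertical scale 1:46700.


VE = horizontal_scale / vertical_scale = 100000 / 46700 ≈ 2.1

2.1x


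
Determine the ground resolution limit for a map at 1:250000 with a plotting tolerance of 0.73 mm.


ground = 0.73 mm * 250000 / 1000 = 182.5 m

182.5 m


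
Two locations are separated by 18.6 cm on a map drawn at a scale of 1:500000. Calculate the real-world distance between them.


ground = 18.6 cm * 500000 / 100 = 93000.0 m = 93.0 km

93.0 km


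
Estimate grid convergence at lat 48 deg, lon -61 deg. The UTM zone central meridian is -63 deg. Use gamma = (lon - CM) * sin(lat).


gamma = (-61 - -63) * sin(48) = 2 * 0.743145 = 1.486 degrees

1.486 degrees


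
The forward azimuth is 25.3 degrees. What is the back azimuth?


back azimuth = (25.3 + 180) mod 360 = 205.3 degrees

205.3 degrees


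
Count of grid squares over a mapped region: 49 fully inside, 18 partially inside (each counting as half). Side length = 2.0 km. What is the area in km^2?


effective squares = 49 + 18 * 0.5 = 58.0
area = 58.0 * 4.0 = 232.0 km^2

232.0 km^2


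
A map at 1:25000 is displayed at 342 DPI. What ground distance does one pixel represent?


pixel_cm = 2.54 / 342 ≈ 0.007427 cm
ground = pixel_cm * 25000 / 100 = 2.54 * 25000 / (342 * 100) = 63500 / 34200 ≈ 1.86 m

1.86 m


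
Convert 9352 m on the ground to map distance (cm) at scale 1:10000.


map_cm = 9352 * 100 / 10000 = 93.52 cm

93.52 cm


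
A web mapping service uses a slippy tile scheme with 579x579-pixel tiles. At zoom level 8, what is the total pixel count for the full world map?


tiles per axis = 2^8 = 256
total tiles = 256^2 = 65536
pixels per axis = 256 * 579 = 148224
total pixels = 148224^2 = 21970354176

21970354176 pixels


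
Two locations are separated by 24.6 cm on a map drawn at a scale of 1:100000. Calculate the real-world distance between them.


ground = 24.6 cm * 100000 / 100 = 24600.0 m = 24.6 km

24.6 km


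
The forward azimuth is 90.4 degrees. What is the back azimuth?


back azimuth = (90.4 + 180) mod 360 = 270.4 degrees

270.4 degrees


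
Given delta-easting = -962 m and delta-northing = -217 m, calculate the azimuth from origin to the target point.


az = atan2(-962, -217) = -102.7 deg
adjusted to 0-360: 257.3 degrees

257.3 degrees


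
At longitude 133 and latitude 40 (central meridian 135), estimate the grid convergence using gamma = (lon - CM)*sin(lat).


gamma = (133 - 135) * sin(40) = -2 * 0.642788 = -1.286 degrees

-1.286 degrees


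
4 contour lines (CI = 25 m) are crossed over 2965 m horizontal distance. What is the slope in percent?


elevation change = 4 * 25 = 100 m
slope = 100 / 2965 * 100 = 3.4%

3.4%


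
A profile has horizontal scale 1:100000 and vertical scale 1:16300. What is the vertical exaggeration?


VE = horizontal_scale / vertical_scale = 100000 / 16300 ≈ 6.1

6.1x


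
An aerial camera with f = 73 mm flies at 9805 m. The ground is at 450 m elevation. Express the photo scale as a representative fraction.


scale = f / (H - h) = 73 mm / 9355 m = 73 / 9355000 = 1:128151

1:128151


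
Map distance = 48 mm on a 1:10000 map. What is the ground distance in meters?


ground = 48 mm * 10000 / 1000 = 480.0 m

480.0 m


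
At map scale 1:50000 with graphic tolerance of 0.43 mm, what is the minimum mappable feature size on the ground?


ground = 0.43 mm * 50000 / 1000 = 21.5 m

21.5 m


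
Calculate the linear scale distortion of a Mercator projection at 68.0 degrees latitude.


SF = 1 / cos(68.0) = 1 / 0.374607 = 2.669

2.669


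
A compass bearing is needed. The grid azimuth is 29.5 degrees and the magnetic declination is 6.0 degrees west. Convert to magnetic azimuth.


magnetic azimuth = grid azimuth - declination (east +ve)
mag_az = 29.5 - -6.0 = 35.5 degrees

35.5 degrees


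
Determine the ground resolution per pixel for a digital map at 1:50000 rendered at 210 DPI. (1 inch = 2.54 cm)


pixel_cm = 2.54 / 210 ≈ 0.012095 cm
ground = pixel_cm * 50000 / 100 = 2.54 * 50000 / (210 * 100) = 127000 / 21000 ≈ 6.05 m

6.05 m


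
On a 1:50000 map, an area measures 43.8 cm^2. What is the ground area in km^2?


ground_area = 43.8 * (50000/100)^2 = 10950000.0 m^2 = 10.95 km^2

10.95 km^2


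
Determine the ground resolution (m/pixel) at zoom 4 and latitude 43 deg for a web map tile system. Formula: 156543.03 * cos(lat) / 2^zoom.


res = 156543.03 * cos(43) / 2^4 = 156543.03 * 0.7313537 / 16 = 7155.52 m/pixel

7155.52 m/pixel


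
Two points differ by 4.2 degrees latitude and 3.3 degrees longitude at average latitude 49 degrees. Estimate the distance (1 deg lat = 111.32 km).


dlat_km = 4.2 * 111.32 = 467.544
dlon_km = 3.3 * 111.32 * cos(49) ≈ 241.007
dist = sqrt(467.544^2 + 241.007^2) ≈ 526.0 km

526.0 km


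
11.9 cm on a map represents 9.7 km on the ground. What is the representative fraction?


ground = 9.7 km = 970000 cm; RF denominator = ground / map = 970000 / 11.9 ≈ 81513; RF = 1:81513

1:81513


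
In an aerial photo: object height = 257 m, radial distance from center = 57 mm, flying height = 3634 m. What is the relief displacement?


d = h * r / H = 257 * 57 / 3634 = 4.03 mm

4.03 mm


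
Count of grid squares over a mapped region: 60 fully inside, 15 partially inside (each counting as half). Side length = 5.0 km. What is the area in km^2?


effective squares = 60 + 15 * 0.5 = 67.5
area = 67.5 * 25.0 = 1687.5 km^2

1687.5 km^2


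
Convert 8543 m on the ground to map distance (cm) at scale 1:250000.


map_cm = 8543 * 100 / 250000 = 3.4172 cm ≈ 3.42 cm

3.42 cm


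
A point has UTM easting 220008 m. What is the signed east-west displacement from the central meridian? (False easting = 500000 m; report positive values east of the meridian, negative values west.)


displacement = 220008 - 500000 = -279992 m

-279992 m


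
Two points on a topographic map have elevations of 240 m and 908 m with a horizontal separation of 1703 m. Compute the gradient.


gradient = (908 - 240) / 1703 = 668 / 1703 = 0.3922

0.3922


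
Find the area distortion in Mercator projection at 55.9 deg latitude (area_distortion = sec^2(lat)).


area_distortion = 1/cos^2(55.9) = 3.182

3.182


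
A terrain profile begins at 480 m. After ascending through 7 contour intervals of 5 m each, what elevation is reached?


elevation = 480 + 7 * 5 = 515 m

515 m


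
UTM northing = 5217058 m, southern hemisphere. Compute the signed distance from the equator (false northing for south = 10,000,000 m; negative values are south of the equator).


For southern: actual = 5217058 - 10000000 = -4782942 m

-4782942 m


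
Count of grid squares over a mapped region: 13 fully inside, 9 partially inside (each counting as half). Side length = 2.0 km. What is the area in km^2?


effective squares = 13 + 9 * 0.5 = 17.5
area = 17.5 * 4.0 = 70.0 km^2

70.0 km^2


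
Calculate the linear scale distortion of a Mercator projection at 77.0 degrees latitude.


SF = 1 / cos(77.0) = 1 / 0.224951 = 4.445

4.445


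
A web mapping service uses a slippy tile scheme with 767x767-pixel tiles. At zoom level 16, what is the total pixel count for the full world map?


tiles per axis = 2^16 = 65536
total tiles = 65536^2 = 4294967296
pixels per axis = 65536 * 767 = 50266112
total pixels = 50266112^2 = 2526682015596544

2526682015596544 pixels


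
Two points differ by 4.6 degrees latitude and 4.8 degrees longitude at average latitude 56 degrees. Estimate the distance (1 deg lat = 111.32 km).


dlat_km = 4.6 * 111.32 = 512.072
dlon_km = 4.8 * 111.32 * cos(56) ≈ 298.797
dist = sqrt(512.072^2 + 298.797^2) ≈ 592.9 km

592.9 km


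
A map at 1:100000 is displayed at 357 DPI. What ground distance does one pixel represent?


pixel_cm = 2.54 / 357 ≈ 0.007115 cm
ground = pixel_cm * 100000 / 100 = 2.54 * 100000 / (357 * 100) = 254000 / 35700 ≈ 7.11 m

7.11 m


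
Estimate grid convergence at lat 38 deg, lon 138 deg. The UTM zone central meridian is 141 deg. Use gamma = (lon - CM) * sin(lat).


gamma = (138 - 141) * sin(38) = -3 * 0.615661 = -1.847 degrees

-1.847 degrees


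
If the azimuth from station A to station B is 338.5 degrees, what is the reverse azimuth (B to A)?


back azimuth = (338.5 + 180) mod 360 = 158.5 degrees

158.5 degrees


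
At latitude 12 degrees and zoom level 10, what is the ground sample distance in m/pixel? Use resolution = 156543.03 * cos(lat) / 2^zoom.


res = 156543.03 * cos(12) / 2^10 = 156543.03 * 0.9781476 / 1024 = 149.53 m/pixel

149.53 m/pixel


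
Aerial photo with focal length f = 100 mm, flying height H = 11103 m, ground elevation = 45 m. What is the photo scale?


scale = f / (H - h) = 100 mm / 11058 m = 100 / 11058000 = 1:110580

1:110580


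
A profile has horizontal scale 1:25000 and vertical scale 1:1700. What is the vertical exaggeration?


VE = horizontal_scale / vertical_scale = 25000 / 1700 ≈ 14.7

14.7x


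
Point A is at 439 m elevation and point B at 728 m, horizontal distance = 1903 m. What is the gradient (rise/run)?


gradient = (728 - 439) / 1903 = 289 / 1903 = 0.1519

0.1519


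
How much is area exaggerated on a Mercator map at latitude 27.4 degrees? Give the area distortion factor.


area_distortion = 1/cos^2(27.4) = 1.269

1.269


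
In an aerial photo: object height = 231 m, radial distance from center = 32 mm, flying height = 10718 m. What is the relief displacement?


d = h * r / H = 231 * 32 / 10718 = 0.69 mm

0.69 mm


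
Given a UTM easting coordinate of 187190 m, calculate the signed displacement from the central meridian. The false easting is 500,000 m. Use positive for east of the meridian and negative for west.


displacement = 187190 - 500000 = -312810 m

-312810 m


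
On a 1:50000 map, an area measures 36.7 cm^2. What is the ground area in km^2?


ground_area = 36.7 * (50000/100)^2 = 9175000.0 m^2 = 9.175 km^2

9.175 km^2


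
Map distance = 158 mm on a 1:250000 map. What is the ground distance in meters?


ground = 158 mm * 250000 / 1000 = 39500.0 m

39500.0 m


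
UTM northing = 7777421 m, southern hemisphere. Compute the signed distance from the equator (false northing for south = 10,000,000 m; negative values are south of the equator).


For southern: actual = 7777421 - 10000000 = -2222579 m

-2222579 m


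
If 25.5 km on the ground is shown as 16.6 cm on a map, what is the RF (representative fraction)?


ground = 25.5 km = 2550000 cm; RF denominator = ground / map = 2550000 / 16.6 ≈ 153614; RF = 1:153614

1:153614


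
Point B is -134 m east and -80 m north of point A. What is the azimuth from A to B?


az = atan2(-134, -80) = -120.8 deg
adjusted to 0-360: 239.2 degrees

239.2 degrees


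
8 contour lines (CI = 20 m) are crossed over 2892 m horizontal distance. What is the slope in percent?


elevation change = 8 * 20 = 160 m
slope = 160 / 2892 * 100 = 5.5%

5.5%


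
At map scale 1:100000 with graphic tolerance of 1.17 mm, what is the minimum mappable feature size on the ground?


ground = 1.17 mm * 100000 / 1000 = 117.0 m

117.0 m


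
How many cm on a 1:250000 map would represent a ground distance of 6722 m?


map_cm = 6722 * 100 / 250000 = 2.6888 cm ≈ 2.69 cm

2.69 cm


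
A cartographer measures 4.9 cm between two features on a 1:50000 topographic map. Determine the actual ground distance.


ground = 4.9 cm * 50000 / 100 = 2450.0 m = 2.45 km

2.45 km


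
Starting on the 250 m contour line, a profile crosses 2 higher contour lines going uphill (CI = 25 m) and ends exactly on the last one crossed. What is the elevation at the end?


elevation = 250 + 2 * 25 = 300 m

300 m


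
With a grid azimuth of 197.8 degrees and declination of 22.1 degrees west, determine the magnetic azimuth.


magnetic azimuth = grid azimuth - declination (east +ve)
mag_az = 197.8 - -22.1 = 219.9 degrees

219.9 degrees


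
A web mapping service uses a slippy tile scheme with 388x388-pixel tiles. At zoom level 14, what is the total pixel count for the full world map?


tiles per axis = 2^14 = 16384
total tiles = 16384^2 = 268435456
pixels per axis = 16384 * 388 = 6356992
total pixels = 6356992^2 = 40411347288064

40411347288064 pixels


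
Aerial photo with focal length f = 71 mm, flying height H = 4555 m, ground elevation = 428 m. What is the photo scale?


scale = f / (H - h) = 71 mm / 4127 m = 71 / 4127000 = 1:58127

1:58127


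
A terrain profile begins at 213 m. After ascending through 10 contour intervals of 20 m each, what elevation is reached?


elevation = 213 + 10 * 20 = 413 m

413 m


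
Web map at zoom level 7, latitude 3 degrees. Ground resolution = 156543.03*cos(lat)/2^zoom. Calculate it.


res = 156543.03 * cos(3) / 2^7 = 156543.03 * 0.99862953 / 128 = 1221.32 m/pixel

1221.32 m/pixel


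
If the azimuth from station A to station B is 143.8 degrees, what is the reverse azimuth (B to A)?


back azimuth = (143.8 + 180) mod 360 = 323.8 degrees

323.8 degrees


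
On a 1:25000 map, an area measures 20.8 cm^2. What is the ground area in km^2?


ground_area = 20.8 * (25000/100)^2 = 1300000.0 m^2 = 1.3 km^2

1.3 km^2


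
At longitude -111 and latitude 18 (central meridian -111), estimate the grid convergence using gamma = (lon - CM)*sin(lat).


gamma = (-111 - -111) * sin(18) = 0 * 0.309017 = 0.0 degrees

0.0 degrees


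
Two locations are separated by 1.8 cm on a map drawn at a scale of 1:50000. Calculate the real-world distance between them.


ground = 1.8 cm * 50000 / 100 = 900.0 m

900.0 m


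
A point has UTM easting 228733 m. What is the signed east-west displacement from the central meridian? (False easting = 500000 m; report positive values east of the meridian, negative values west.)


displacement = 228733 - 500000 = -271267 m

-271267 m


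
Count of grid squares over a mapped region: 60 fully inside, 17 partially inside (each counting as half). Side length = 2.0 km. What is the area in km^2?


effective squares = 60 + 17 * 0.5 = 68.5
area = 68.5 * 4.0 = 274.0 km^2

274.0 km^2


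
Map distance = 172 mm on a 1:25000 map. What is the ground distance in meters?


ground = 172 mm * 25000 / 1000 = 4300.0 m

4300.0 m


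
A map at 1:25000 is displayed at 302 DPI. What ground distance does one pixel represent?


pixel_cm = 2.54 / 302 ≈ 0.008411 cm
ground = pixel_cm * 25000 / 100 = 2.54 * 25000 / (302 * 100) = 63500 / 30200 ≈ 2.1 m

2.1 m


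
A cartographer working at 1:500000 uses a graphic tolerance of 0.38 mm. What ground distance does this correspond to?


ground = 0.38 mm * 500000 / 1000 = 190.0 m

190.0 m


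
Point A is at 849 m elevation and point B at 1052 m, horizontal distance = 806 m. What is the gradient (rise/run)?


gradient = (1052 - 849) / 806 = 203 / 806 = 0.2519

0.2519


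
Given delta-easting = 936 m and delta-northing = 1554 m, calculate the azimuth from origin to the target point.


az = atan2(936, 1554) = 31.1 deg
adjusted to 0-360: 31.1 degrees

31.1 degrees


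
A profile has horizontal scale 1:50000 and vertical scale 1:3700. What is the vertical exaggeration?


VE = horizontal_scale / vertical_scale = 50000 / 3700 ≈ 13.5

13.5x


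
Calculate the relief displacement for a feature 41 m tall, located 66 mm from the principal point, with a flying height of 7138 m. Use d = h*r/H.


d = h * r / H = 41 * 66 / 7138 = 0.38 mm

0.38 mm


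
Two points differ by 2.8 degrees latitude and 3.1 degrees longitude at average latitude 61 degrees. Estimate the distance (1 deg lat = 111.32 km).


dlat_km = 2.8 * 111.32 = 311.696
dlon_km = 3.1 * 111.32 * cos(61) ≈ 167.304
dist = sqrt(311.696^2 + 167.304^2) ≈ 353.8 km

353.8 km


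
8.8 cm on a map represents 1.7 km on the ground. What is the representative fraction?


ground = 1.7 km = 170000 cm; RF denominator = ground / map = 170000 / 8.8 ≈ 19318; RF = 1:19318

1:19318


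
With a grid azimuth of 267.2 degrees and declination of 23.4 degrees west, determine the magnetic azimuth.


magnetic azimuth = grid azimuth - declination (east +ve)
mag_az = 267.2 - -23.4 = 290.6 degrees

290.6 degrees


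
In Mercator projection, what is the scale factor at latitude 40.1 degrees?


SF = 1 / cos(40.1) = 1 / 0.764921 = 1.307

1.307


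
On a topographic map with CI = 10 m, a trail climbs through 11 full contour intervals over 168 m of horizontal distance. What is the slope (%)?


elevation change = 11 * 10 = 110 m
slope = 110 / 168 * 100 = 65.5%

65.5%


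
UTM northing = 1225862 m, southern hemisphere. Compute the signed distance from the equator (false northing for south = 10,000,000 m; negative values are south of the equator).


For southern: actual = 1225862 - 10000000 = -8774138 m

-8774138 m


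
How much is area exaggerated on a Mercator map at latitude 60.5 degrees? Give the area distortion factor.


area_distortion = 1/cos^2(60.5) = 4.124

4.124


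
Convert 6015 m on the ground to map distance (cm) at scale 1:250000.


map_cm = 6015 * 100 / 250000 = 2.406 cm ≈ 2.41 cm

2.41 cm


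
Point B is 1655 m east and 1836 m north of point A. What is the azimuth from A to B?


az = atan2(1655, 1836) = 42.0 deg
adjusted to 0-360: 42.0 degrees

42.0 degrees


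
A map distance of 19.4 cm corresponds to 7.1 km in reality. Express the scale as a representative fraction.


ground = 7.1 km = 710000 cm; RF denominator = ground / map = 710000 / 19.4 ≈ 36598; RF = 1:36598

1:36598


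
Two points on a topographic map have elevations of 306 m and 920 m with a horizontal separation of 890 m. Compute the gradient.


gradient = (920 - 306) / 890 = 614 / 890 = 0.6899

0.6899


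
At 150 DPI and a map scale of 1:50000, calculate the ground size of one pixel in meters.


pixel_cm = 2.54 / 150 ≈ 0.016933 cm
ground = pixel_cm * 50000 / 100 = 2.54 * 50000 / (150 * 100) = 127000 / 15000 ≈ 8.47 m

8.47 m


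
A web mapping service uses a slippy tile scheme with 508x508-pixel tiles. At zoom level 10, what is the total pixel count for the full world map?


tiles per axis = 2^10 = 1024
total tiles = 1024^2 = 1048576
pixels per axis = 1024 * 508 = 520192
total pixels = 520192^2 = 270599716864

270599716864 pixels


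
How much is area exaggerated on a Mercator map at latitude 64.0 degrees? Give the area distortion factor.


area_distortion = 1/cos^2(64.0) = 5.204

5.204


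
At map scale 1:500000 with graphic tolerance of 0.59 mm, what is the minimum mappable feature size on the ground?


ground = 0.59 mm * 500000 / 1000 = 295.0 m

295.0 m


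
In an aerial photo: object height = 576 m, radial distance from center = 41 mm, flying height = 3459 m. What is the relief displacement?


d = h * r / H = 576 * 41 / 3459 = 6.83 mm

6.83 mm


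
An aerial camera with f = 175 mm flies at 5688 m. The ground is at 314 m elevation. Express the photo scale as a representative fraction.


scale = f / (H - h) = 175 mm / 5374 m = 175 / 5374000 = 1:30709

1:30709


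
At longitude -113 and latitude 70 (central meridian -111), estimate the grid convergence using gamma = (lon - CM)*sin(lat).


gamma = (-113 - -111) * sin(70) = -2 * 0.939693 = -1.879 degrees

-1.879 degrees


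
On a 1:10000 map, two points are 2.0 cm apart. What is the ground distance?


ground = 2.0 cm * 10000 / 100 = 200.0 m

200.0 m


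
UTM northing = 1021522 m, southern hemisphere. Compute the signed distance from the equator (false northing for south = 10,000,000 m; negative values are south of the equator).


For southern: actual = 1021522 - 10000000 = -8978478 m

-8978478 m


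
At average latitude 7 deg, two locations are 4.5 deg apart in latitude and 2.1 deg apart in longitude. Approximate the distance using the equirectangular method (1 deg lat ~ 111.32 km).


dlat_km = 4.5 * 111.32 = 500.94
dlon_km = 2.1 * 111.32 * cos(7) ≈ 232.029
dist = sqrt(500.94^2 + 232.029^2) ≈ 552.1 km

552.1 km


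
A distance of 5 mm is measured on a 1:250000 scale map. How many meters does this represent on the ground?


ground = 5 mm * 250000 / 1000 = 1250.0 m

1250.0 m


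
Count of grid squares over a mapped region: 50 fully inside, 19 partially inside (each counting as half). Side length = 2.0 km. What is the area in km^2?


effective squares = 50 + 19 * 0.5 = 59.5
area = 59.5 * 4.0 = 238.0 km^2

238.0 km^2


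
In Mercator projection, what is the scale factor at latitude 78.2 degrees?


SF = 1 / cos(78.2) = 1 / 0.204496 = 4.89

4.89


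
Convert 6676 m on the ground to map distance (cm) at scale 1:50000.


map_cm = 6676 * 100 / 50000 = 13.352 cm ≈ 13.35 cm

13.35 cm


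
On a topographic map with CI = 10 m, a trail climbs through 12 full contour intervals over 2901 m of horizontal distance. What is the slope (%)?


elevation change = 12 * 10 = 120 m
slope = 120 / 2901 * 100 = 4.1%

4.1%


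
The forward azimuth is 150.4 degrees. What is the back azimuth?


back azimuth = (150.4 + 180) mod 360 = 330.4 degrees

330.4 degrees


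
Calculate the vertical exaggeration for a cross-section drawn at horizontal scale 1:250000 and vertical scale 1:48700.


VE = horizontal_scale / vertical_scale = 250000 / 48700 ≈ 5.1

5.1x


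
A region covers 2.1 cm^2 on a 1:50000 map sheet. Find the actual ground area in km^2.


ground_area = 2.1 * (50000/100)^2 = 525000.0 m^2 = 0.525 km^2

0.525 km^2


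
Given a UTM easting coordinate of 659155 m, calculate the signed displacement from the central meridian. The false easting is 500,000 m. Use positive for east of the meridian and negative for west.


displacement = 659155 - 500000 = 159155 m

159155 m


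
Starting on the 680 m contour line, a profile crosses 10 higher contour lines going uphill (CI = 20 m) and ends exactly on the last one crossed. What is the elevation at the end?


elevation = 680 + 10 * 20 = 880 m

880 m


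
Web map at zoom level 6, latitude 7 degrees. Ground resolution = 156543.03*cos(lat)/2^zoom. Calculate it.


res = 156543.03 * cos(7) / 2^6 = 156543.03 * 0.99254615 / 64 = 2427.75 m/pixel

2427.75 m/pixel


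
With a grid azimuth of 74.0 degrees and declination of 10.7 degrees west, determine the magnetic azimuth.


magnetic azimuth = grid azimuth - declination (east +ve)
mag_az = 74.0 - -10.7 = 84.7 degrees

84.7 degrees


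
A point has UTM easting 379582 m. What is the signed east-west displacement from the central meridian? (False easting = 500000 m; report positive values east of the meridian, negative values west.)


displacement = 379582 - 500000 = -120418 m

-120418 m


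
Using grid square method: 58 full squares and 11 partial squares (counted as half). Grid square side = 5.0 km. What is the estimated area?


effective squares = 58 + 11 * 0.5 = 63.5
area = 63.5 * 25.0 = 1587.5 km^2

1587.5 km^2


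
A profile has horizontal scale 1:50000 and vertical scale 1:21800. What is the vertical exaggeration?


VE = horizontal_scale / vertical_scale = 50000 / 21800 ≈ 2.3

2.3x


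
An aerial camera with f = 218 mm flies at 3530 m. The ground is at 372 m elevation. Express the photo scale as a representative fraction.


scale = f / (H - h) = 218 mm / 3158 m = 218 / 3158000 = 1:14486

1:14486


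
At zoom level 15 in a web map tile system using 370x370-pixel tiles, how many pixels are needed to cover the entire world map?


tiles per axis = 2^15 = 32768
total tiles = 32768^2 = 1073741824
pixels per axis = 32768 * 370 = 12124160
total pixels = 12124160^2 = 146995255705600

146995255705600 pixels


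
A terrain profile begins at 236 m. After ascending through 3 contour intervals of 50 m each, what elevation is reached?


elevation = 236 + 3 * 50 = 386 m

386 m


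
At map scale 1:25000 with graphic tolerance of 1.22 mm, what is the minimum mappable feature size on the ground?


ground = 1.22 mm * 25000 / 1000 = 30.5 m

30.5 m


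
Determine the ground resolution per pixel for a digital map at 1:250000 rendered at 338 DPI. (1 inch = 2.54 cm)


pixel_cm = 2.54 / 338 ≈ 0.007515 cm
ground = pixel_cm * 250000 / 100 = 2.54 * 250000 / (338 * 100) = 635000 / 33800 ≈ 18.79 m

18.79 m


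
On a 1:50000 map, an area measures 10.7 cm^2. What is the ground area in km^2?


ground_area = 10.7 * (50000/100)^2 = 2675000.0 m^2 = 2.675 km^2

2.675 km^2


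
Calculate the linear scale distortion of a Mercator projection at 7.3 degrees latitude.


SF = 1 / cos(7.3) = 1 / 0.991894 = 1.008

1.008


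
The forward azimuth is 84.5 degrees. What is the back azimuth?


back azimuth = (84.5 + 180) mod 360 = 264.5 degrees

264.5 degrees


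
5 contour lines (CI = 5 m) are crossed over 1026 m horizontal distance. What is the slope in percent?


elevation change = 5 * 5 = 25 m
slope = 25 / 1026 * 100 = 2.4%

2.4%


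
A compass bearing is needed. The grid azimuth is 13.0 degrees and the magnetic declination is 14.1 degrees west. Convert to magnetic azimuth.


magnetic azimuth = grid azimuth - declination (east +ve)
mag_az = 13.0 - -14.1 = 27.1 degrees

27.1 degrees


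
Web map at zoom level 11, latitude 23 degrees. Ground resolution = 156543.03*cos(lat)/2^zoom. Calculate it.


res = 156543.03 * cos(23) / 2^11 = 156543.03 * 0.92050485 / 2048 = 70.36 m/pixel

70.36 m/pixel


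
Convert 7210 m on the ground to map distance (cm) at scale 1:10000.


map_cm = 7210 * 100 / 10000 = 72.1 cm

72.1 cm


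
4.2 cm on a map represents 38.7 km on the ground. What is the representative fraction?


ground = 38.7 km = 3870000 cm; RF denominator = ground / map = 3870000 / 4.2 ≈ 921429; RF = 1:921429

1:921429


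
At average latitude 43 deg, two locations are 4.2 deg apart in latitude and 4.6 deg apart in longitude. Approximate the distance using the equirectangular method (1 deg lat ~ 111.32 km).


dlat_km = 4.2 * 111.32 = 467.544
dlon_km = 4.6 * 111.32 * cos(43) ≈ 374.506
dist = sqrt(467.544^2 + 374.506^2) ≈ 599.0 km

599.0 km


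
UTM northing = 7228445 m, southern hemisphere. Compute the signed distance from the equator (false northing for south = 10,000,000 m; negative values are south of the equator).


For southern: actual = 7228445 - 10000000 = -2771555 m

-2771555 m


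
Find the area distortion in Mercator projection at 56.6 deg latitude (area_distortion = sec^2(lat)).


area_distortion = 1/cos^2(56.6) = 3.3

3.3


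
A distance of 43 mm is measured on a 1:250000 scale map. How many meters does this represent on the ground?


ground = 43 mm * 250000 / 1000 = 10750.0 m

10750.0 m


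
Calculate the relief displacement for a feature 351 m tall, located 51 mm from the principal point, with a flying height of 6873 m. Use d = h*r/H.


d = h * r / H = 351 * 51 / 6873 = 2.6 mm

2.6 mm


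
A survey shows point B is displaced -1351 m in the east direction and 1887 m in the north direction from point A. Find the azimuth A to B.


az = atan2(-1351, 1887) = -35.6 deg
adjusted to 0-360: 324.4 degrees

324.4 degrees


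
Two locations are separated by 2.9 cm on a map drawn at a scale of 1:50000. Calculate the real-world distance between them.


ground = 2.9 cm * 50000 / 100 = 1450.0 m = 1.45 km

1.45 km


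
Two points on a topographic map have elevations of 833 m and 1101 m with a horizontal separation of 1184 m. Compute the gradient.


gradient = (1101 - 833) / 1184 = 268 / 1184 = 0.2264

0.2264


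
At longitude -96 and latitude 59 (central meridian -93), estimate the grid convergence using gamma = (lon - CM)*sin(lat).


gamma = (-96 - -93) * sin(59) = -3 * 0.857167 = -2.572 degrees

-2.572 degrees


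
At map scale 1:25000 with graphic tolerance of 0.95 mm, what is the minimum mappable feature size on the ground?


ground = 0.95 mm * 25000 / 1000 = 23.75 m

23.75 m


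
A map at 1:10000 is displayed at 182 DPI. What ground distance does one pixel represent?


pixel_cm = 2.54 / 182 ≈ 0.013956 cm
ground = pixel_cm * 10000 / 100 = 2.54 * 10000 / (182 * 100) = 25400 / 18200 ≈ 1.4 m

1.4 m


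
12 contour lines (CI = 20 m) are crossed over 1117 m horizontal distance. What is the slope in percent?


elevation change = 12 * 20 = 240 m
slope = 240 / 1117 * 100 = 21.5%

21.5%


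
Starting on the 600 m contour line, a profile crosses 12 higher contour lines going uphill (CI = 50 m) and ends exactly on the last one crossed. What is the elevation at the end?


elevation = 600 + 12 * 50 = 1200 m

1200 m


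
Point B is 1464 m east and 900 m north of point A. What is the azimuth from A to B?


az = atan2(1464, 900) = 58.4 deg
adjusted to 0-360: 58.4 degrees

58.4 degrees


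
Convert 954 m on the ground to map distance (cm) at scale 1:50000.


map_cm = 954 * 100 / 50000 = 1.908 cm ≈ 1.91 cm

1.91 cm


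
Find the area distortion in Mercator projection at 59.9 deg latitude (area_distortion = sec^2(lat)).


area_distortion = 1/cos^2(59.9) = 3.976

3.976


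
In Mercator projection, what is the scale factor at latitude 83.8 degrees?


SF = 1 / cos(83.8) = 1 / 0.107999 = 9.259

9.259


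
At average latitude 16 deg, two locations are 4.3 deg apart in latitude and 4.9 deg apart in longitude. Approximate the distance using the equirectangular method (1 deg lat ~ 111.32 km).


dlat_km = 4.3 * 111.32 = 478.676
dlon_km = 4.9 * 111.32 * cos(16) ≈ 524.337
dist = sqrt(478.676^2 + 524.337^2) ≈ 710.0 km

710.0 km


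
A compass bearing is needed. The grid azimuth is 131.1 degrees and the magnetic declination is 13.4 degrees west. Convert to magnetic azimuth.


magnetic azimuth = grid azimuth - declination (east +ve)
mag_az = 131.1 - -13.4 = 144.5 degrees

144.5 degrees


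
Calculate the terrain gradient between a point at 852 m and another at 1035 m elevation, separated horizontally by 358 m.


gradient = (1035 - 852) / 358 = 183 / 358 = 0.5112

0.5112


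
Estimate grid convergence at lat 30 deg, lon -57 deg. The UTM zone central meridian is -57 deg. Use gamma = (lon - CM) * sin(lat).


gamma = (-57 - -57) * sin(30) = 0 * 0.5 = 0.0 degrees

0.0 degrees


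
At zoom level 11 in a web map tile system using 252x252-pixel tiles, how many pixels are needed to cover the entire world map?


tiles per axis = 2^11 = 2048
total tiles = 2048^2 = 4194304
pixels per axis = 2048 * 252 = 516096
total pixels = 516096^2 = 266355081216

266355081216 pixels


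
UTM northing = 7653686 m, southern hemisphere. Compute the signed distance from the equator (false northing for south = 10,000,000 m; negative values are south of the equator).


For southern: actual = 7653686 - 10000000 = -2346314 m

-2346314 m
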